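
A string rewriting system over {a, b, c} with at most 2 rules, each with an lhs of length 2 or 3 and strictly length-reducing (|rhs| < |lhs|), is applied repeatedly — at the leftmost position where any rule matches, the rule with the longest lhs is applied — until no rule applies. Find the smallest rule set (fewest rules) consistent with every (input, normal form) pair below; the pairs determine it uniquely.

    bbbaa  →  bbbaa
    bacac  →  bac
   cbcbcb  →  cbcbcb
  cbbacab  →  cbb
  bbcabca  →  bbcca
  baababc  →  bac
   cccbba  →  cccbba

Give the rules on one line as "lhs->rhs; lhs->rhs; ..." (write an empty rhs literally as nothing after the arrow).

ab->; aca->a

  | bbbaa
  | bacac => bac
  | cbcbcb
  | cbbacab => cbbab => cbb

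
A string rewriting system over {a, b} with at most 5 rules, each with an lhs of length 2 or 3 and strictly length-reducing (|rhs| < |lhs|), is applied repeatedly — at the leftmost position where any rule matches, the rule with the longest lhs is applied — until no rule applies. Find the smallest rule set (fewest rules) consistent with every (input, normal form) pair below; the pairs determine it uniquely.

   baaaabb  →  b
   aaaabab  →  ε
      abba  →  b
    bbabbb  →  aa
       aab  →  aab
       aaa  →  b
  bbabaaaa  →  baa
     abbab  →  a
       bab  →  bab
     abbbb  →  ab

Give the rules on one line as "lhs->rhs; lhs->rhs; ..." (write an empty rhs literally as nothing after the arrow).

  | baaaabb => bbabb => aabb => aaa => b
  | aaaabab => babab => bbb => ε
  | abba => aaa => b
  | bbabbb => aabbb => aa

aaa->b; aba->b; bb->a; bbb->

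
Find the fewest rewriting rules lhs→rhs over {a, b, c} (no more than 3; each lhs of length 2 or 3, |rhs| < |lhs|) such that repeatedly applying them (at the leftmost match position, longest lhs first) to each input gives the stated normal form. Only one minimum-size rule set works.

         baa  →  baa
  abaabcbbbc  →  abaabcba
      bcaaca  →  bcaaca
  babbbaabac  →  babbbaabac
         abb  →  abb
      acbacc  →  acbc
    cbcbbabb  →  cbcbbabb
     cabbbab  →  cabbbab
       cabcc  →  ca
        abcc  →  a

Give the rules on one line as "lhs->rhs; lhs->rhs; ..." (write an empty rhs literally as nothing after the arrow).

acc->c; bbc->a; bcc->

  | baa
  | abaabcbbbc => abaabcba
  | bcaaca
  | babbbaabac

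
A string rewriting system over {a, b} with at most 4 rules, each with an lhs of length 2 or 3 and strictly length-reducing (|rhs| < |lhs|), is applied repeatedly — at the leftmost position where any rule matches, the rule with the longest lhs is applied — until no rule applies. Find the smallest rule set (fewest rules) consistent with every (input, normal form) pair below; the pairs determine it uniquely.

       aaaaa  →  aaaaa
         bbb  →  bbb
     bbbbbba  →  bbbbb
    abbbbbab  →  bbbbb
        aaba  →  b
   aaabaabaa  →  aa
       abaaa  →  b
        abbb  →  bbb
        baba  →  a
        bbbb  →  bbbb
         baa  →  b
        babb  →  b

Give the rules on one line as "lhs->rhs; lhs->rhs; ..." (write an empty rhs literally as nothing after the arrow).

  | aaaaa
  | bbb
  | bbbbbba => bbbbb
  | abbbbbab => bbbbbab => bbbbb

ab->b; ba->b; bab->; bba->b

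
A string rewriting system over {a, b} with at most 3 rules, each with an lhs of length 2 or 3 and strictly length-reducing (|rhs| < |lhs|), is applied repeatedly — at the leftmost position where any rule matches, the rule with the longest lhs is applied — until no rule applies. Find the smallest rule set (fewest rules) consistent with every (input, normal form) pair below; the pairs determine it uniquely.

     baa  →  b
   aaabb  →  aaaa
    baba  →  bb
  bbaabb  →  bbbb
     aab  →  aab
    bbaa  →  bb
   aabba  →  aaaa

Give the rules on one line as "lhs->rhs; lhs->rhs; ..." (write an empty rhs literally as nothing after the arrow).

  | baa => ba => b
  | aaabb => aaaa
  | baba => bba => bb
  | bbaabb => bbabb => bbbb

abb->aa; ba->b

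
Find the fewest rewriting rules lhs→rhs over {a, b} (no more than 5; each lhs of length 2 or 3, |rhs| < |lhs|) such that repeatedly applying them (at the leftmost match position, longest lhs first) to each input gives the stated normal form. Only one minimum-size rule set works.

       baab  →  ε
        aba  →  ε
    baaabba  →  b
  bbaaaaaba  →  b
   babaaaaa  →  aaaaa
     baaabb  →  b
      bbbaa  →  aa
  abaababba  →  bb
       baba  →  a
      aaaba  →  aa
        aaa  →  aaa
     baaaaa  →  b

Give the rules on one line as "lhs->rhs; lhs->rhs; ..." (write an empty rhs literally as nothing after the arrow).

aba->; ba->b; bab->; bbb->

  | baab => bab => ε
  | aba => ε
  | baaabba => baabba => babba => ba => b
  | bbaaaaaba => bbaaaaba => bbaaaba => bbaaba => bbaba => ba => b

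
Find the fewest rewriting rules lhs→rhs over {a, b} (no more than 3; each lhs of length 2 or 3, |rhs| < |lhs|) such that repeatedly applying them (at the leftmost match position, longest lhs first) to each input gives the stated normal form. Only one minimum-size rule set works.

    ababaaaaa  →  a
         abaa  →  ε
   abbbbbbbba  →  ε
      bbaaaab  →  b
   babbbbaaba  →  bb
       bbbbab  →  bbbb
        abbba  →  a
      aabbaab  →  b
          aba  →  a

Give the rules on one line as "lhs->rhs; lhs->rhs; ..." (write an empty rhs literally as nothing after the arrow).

aa->; abb->a; ba->

  | ababaaaaa => abaaaaa => aaaaa => aaa => a
  | abaa => aa => ε
  | abbbbbbbba => abbbbbba => abbbba => abba => aa => ε
  | bbaaaab => baaab => aab => b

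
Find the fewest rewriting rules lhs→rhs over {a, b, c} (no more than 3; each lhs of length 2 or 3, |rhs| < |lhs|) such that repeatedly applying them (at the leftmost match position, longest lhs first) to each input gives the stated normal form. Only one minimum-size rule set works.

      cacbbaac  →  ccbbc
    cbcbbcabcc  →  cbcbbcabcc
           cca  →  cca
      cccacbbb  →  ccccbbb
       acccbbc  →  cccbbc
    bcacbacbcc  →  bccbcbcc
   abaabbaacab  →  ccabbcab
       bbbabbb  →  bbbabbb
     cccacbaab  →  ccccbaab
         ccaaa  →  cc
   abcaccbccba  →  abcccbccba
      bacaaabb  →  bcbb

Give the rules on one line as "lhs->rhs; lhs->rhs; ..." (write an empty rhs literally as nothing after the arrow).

aaa->; aba->cc; ac->c

  | cacbbaac => ccbbaac => ccbbac => ccbbc
  | cbcbbcabcc
  | cca
  | cccacbbb => ccccbbb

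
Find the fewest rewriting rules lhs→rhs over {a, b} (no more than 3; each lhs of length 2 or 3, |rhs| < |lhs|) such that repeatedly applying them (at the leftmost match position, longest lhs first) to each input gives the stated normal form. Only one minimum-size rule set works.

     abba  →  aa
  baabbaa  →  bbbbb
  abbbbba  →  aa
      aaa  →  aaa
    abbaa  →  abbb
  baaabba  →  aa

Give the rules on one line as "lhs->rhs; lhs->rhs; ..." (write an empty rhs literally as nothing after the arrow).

  | abba => aba => aa
  | baabbaa => bbbbaa => bbbbb
  | abbbbba => abbbba => abbba => abba => aba => aa
  | aaa

ba->a; baa->bb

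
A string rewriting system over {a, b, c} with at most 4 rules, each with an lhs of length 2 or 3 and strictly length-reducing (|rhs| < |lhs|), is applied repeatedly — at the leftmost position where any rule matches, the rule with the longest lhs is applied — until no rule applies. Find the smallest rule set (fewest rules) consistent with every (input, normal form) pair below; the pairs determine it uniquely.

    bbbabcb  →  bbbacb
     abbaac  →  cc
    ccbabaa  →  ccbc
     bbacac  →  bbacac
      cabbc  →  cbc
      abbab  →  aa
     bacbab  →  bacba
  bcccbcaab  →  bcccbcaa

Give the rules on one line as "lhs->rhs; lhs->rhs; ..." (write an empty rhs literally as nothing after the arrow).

aaa->c; ab->a; cab->c

  | bbbabcb => bbbacb
  | abbaac => abaac => aaac => cc
  | ccbabaa => ccbaaa => ccbc
  | bbacac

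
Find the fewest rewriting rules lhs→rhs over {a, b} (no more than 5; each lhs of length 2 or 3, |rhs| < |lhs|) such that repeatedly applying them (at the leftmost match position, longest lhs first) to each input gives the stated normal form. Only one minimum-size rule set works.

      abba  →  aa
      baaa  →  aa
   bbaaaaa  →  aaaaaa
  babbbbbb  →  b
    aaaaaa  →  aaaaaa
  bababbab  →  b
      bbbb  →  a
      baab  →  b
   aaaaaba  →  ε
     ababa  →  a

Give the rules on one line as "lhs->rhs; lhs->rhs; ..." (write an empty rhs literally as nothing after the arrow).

  | abba => bba => aa
  | baaa => aa
  | bbaaaaa => aaaaaa
  | babbbbbb => bbbbb => abbb => bbb => ab => b

ab->b; ba->; bab->; bb->a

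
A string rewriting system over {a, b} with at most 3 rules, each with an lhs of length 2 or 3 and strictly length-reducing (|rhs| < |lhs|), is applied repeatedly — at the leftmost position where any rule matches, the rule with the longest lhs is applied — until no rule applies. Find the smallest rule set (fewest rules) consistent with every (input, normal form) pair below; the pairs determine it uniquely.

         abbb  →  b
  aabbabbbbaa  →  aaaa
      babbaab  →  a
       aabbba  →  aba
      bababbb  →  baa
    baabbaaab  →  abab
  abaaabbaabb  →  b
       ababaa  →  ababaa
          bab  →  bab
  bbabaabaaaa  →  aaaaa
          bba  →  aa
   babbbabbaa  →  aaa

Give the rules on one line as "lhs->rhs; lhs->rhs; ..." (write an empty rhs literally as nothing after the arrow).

  | abbb => aab => b
  | aabbabbbbaa => bbabbbbaa => aabbbbaa => bbbbaa => abbaa => aaaa
  | babbaab => baaaab => baab => bb => a
  | aabbba => bbba => aba

aab->b; bb->a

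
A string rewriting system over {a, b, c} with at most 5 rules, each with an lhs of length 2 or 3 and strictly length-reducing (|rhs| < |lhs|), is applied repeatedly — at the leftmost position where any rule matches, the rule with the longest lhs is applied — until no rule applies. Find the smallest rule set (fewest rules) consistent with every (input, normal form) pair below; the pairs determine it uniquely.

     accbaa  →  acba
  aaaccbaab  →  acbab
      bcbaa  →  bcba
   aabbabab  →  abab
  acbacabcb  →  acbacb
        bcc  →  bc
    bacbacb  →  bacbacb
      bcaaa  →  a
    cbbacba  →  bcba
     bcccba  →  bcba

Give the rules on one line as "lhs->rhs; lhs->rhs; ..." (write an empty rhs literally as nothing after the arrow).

  | accbaa => acbaa => acba
  | aaaccbaab => aaccbaab => accbaab => acbaab => acbab
  | bcbaa => bcba
  | aabbabab => abbabab => aabab => abab

aa->a; bb->; ca->b; cc->c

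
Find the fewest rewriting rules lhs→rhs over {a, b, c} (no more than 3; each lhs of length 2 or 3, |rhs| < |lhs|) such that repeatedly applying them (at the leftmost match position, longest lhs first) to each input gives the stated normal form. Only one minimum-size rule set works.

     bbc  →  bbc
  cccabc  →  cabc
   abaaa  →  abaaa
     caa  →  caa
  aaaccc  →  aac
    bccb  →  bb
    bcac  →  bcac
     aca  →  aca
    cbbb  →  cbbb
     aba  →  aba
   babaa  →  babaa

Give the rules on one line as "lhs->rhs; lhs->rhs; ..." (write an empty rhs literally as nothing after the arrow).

acc->; cc->

  | bbc
  | cccabc => cabc
  | abaaa
  | caa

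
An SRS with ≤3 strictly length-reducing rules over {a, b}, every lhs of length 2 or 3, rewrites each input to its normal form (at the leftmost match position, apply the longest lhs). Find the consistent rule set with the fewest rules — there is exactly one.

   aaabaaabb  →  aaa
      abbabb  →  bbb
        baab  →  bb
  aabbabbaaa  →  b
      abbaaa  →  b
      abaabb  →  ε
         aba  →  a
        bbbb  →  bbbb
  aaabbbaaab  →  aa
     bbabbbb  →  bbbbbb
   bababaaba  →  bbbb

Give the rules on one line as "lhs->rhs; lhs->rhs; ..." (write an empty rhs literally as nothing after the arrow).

ab->; ba->b

  | aaabaaabb => aaaaabb => aaaab => aaa
  | abbabb => babb => bbb
  | baab => bab => bb
  | aabbabbaaa => ababbaaa => abbaaa => baaa => baa => ba => b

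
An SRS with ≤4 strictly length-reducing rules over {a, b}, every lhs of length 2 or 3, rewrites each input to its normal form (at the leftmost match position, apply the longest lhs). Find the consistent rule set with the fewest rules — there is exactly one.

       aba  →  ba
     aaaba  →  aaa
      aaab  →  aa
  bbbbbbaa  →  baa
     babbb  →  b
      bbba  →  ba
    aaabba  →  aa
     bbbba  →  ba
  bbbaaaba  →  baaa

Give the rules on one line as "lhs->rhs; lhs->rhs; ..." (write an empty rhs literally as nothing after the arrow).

aab->a; ab->b; bb->b

  | aba => ba
  | aaaba => aaa
  | aaab => aa
  | bbbbbbaa => bbbbbaa => bbbbaa => bbbaa => bbaa => baa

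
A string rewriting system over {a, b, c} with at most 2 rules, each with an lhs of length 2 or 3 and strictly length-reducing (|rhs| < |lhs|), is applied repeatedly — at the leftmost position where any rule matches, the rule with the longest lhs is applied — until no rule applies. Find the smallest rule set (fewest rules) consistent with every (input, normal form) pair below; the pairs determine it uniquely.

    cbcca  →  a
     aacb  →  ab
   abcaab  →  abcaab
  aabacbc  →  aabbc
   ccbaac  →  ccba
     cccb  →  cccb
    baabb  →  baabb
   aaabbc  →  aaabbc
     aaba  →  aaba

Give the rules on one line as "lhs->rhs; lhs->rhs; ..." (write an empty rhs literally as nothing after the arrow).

ac->; cbc->a

  | cbcca => aca => a
  | aacb => ab
  | abcaab
  | aabacbc => aabbc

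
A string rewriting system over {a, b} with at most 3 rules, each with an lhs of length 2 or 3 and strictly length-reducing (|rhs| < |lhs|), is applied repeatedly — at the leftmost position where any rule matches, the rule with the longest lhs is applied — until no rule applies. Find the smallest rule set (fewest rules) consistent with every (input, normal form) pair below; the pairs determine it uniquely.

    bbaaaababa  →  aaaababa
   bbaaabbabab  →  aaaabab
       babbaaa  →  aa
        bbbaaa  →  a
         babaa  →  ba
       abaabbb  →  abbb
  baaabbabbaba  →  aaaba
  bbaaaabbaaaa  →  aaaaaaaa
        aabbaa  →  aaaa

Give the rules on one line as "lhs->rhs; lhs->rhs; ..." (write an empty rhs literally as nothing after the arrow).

baa->; bba->a

  | bbaaaababa => aaaababa
  | bbaaabbabab => aaabbabab => aaaabab
  | babbaaa => baaaa => aa
  | bbbaaa => baaa => a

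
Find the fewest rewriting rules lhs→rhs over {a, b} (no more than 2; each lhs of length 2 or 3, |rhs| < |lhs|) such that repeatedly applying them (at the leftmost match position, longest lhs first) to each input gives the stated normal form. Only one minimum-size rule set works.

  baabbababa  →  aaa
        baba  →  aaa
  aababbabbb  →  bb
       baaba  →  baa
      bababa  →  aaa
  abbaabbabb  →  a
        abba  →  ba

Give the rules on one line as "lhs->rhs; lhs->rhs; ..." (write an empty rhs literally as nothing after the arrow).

  | baabbababa => babababa => aaababa => aaaba => aaa
  | baba => aaa
  | aababbabbb => aabbabbb => ababbb => abbb => bb
  | baaba => baa

ab->; bab->aa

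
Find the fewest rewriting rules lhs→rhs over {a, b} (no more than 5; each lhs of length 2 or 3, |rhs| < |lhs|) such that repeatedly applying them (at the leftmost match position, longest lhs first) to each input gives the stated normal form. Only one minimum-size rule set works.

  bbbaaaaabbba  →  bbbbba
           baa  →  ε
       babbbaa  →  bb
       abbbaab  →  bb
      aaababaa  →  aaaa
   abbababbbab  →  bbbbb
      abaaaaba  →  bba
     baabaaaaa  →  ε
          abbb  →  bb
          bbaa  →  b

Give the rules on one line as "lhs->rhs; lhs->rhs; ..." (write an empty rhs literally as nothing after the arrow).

  | bbbaaaaabbba => bbabaaabbba => bbbaabbba => bbabbbba => bbbbba
  | baa => ab => ε
  | babbbaa => bbbaa => bbab => bb
  | abbbaab => bbaab => babb => bb

aab->a; ab->; aba->b; baa->ab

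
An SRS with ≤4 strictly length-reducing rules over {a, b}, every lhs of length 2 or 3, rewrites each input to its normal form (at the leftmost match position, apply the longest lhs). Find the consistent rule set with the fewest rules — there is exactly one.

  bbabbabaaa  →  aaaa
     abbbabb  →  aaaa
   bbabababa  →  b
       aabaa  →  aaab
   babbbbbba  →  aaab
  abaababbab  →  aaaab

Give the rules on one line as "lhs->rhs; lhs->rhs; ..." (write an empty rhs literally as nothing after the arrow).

  | bbabbabaaa => bbbabaaa => ababaaa => aabaaa => aaaba => aaaa
  | abbbabb => aababb => aaabb => aaaa
  | bbabababa => bbababa => bbaba => bba => b
  | aabaa => aaab

ba->a; baa->ab; bb->a; bba->b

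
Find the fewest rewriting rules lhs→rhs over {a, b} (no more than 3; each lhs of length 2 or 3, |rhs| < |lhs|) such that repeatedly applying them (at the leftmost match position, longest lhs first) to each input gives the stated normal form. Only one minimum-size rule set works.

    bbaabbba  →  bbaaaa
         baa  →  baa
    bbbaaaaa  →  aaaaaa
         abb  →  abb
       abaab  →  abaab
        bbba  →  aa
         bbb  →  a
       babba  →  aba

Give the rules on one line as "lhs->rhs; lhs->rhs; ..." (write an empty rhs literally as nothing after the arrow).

bab->a; bbb->a

  | bbaabbba => bbaaaa
  | baa
  | bbbaaaaa => aaaaaa
  | abb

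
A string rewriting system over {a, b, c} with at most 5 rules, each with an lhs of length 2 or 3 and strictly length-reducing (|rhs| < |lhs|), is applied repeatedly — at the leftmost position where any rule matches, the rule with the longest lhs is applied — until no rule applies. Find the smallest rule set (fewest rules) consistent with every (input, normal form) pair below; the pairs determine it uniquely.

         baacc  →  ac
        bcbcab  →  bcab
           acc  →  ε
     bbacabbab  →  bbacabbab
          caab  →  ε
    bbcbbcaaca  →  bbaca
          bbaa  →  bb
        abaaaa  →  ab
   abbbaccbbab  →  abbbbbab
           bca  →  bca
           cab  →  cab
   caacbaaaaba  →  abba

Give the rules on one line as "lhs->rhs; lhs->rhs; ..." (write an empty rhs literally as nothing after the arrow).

aa->; bcc->ac; cb->; cc->a

  | baacc => bcc => ac
  | bcbcab => bcab
  | acc => aa => ε
  | bbacabbab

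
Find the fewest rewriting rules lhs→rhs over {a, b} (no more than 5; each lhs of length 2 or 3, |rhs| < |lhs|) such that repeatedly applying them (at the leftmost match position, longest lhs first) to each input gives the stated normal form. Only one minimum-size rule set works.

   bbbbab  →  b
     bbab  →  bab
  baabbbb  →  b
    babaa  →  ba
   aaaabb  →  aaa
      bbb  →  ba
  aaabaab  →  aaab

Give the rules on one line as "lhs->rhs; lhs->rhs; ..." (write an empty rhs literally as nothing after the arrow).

  | bbbbab => babab => bb => b
  | bbab => bab
  | baabbbb => babb => b
  | babaa => ba

aba->; abb->; bb->b; bbb->ba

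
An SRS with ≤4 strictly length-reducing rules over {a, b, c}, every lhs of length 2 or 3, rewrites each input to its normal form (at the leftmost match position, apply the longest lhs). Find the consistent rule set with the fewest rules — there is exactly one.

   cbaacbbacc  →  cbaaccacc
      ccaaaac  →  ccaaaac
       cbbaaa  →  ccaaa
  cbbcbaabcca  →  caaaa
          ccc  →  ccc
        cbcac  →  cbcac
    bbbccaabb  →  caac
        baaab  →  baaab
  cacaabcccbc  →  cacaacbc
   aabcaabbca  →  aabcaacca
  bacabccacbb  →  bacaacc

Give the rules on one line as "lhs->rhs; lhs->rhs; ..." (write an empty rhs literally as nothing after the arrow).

bb->c; bcc->; ccb->a

  | cbaacbbacc => cbaaccacc
  | ccaaaac
  | cbbaaa => ccaaa
  | cbbcbaabcca => cccbaabcca => caaabcca => caaaa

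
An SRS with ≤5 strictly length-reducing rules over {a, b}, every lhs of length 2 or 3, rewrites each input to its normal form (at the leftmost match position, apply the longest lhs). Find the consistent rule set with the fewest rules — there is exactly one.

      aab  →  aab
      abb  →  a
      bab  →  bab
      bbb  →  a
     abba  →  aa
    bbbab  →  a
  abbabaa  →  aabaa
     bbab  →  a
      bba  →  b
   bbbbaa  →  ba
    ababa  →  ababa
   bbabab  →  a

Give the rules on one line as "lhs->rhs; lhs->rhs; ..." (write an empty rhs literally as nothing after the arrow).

  | aab
  | abb => a
  | bab
  | bbb => bb => a

abb->a; bb->a; bba->b; bbb->bb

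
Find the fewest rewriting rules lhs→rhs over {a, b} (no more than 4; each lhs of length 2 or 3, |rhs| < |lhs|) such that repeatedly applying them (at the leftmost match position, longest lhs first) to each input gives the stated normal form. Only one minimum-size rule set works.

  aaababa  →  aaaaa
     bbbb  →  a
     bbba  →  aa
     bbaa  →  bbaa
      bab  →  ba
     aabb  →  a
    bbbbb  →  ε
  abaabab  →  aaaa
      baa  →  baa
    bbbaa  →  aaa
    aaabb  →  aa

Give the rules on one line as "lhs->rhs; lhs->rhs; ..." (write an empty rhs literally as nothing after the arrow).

  | aaababa => aaaaba => aaaaa
  | bbbb => ab => a
  | bbba => aa
  | bbaa

ab->a; abb->; bbb->a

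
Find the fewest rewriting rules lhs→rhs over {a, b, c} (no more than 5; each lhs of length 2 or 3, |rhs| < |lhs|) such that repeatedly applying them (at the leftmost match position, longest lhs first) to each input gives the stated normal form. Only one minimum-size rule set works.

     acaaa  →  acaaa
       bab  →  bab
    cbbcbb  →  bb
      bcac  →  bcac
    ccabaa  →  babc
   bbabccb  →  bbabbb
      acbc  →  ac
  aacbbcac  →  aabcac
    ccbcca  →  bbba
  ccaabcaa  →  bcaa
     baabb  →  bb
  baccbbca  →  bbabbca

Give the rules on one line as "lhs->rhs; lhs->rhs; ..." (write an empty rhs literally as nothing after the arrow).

  | acaaa
  | bab
  | cbbcbb => bcbb => bb
  | bcac

acc->ba; baa->bc; cb->; cc->b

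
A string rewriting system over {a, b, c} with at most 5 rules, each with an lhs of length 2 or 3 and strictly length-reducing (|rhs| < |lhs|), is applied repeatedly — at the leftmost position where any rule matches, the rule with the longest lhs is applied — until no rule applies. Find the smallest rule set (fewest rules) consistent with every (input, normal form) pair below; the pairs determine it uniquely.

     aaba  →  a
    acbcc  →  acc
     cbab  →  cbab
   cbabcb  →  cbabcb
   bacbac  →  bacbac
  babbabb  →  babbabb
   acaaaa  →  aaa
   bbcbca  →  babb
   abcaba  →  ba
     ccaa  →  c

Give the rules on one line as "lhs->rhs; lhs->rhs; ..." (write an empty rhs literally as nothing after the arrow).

  | aaba => a
  | acbcc => acc
  | cbab
  | cbabcb

aab->; bca->ab; bcc->c; caa->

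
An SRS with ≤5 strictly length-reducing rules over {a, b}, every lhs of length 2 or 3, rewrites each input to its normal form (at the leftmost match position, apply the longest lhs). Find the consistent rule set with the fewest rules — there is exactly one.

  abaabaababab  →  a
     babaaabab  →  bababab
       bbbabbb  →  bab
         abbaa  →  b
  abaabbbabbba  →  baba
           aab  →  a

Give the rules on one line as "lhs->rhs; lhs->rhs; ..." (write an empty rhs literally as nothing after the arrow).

aa->b; baa->b; bb->a; bbb->b

  | abaabaababab => abbaababab => aaaababab => baababab => bbabab => aabab => bbab => aab => bb => a
  | babaaabab => bababab
  | bbbabbb => babbb => bab
  | abbaa => aaaa => baa => b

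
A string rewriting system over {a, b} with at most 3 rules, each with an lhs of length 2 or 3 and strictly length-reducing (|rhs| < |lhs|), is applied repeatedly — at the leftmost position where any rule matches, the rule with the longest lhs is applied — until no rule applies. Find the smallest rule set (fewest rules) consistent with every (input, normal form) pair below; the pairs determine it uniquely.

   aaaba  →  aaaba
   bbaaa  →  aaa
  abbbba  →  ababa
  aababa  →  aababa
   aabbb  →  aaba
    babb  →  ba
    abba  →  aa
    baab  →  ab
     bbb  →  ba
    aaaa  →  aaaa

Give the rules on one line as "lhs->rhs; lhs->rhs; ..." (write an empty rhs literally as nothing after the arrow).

  | aaaba
  | bbaaa => aaa
  | abbbba => ababa
  | aababa

baa->a; bb->; bbb->ba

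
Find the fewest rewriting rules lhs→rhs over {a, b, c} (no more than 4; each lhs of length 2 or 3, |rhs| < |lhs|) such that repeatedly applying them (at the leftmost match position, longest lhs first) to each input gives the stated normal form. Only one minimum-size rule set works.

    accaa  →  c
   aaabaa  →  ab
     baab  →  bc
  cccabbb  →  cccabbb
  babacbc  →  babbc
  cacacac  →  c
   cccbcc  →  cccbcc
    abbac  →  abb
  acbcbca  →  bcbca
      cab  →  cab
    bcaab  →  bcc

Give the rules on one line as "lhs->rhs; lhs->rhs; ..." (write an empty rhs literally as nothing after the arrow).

  | accaa => caa => c
  | aaabaa => abaa => ab
  | baab => bc
  | cccabbb

aa->; aab->c; ac->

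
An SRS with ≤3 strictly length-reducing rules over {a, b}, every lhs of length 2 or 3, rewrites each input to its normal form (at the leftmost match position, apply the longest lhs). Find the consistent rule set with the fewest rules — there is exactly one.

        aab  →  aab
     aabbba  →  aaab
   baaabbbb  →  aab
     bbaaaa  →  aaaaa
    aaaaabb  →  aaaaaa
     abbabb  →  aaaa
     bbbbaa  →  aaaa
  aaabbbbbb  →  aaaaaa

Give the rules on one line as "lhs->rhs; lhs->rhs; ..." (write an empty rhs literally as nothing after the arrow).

  | aab
  | aabbba => aaaba => aaab
  | baaabbbb => baabbbb => babbbb => bbbbb => abbb => aab
  | bbaaaa => aaaaa

ba->b; bb->a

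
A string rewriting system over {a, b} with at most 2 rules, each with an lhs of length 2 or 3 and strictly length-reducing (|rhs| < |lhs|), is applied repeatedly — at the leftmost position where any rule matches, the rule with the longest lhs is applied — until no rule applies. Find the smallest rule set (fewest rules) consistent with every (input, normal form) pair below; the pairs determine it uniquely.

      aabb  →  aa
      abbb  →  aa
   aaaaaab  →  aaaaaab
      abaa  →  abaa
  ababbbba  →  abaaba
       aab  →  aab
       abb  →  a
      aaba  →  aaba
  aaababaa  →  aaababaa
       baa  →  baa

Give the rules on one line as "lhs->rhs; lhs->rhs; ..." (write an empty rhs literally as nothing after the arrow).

bb->; bbb->a

  | aabb => aa
  | abbb => aa
  | aaaaaab
  | abaa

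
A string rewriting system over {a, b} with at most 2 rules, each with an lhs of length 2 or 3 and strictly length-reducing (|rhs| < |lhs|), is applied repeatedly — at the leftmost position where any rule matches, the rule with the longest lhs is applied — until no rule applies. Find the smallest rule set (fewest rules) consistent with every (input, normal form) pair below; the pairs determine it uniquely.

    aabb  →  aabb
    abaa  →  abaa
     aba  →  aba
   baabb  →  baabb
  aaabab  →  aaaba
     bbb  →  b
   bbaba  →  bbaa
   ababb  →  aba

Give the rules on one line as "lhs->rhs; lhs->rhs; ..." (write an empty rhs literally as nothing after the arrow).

  | aabb
  | abaa
  | aba
  | baabb

bab->ba; bbb->b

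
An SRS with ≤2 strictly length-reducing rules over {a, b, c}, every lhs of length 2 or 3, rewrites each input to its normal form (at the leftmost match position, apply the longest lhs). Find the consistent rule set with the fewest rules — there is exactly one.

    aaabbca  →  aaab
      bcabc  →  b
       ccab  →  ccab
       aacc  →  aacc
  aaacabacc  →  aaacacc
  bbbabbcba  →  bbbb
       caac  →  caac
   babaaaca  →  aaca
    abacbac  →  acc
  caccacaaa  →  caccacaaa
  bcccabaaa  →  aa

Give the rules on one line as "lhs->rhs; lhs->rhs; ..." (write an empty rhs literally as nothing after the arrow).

  | aaabbca => aaabba => aaab
  | bcabc => babc => bc => b
  | ccab
  | aacc

ba->; bc->b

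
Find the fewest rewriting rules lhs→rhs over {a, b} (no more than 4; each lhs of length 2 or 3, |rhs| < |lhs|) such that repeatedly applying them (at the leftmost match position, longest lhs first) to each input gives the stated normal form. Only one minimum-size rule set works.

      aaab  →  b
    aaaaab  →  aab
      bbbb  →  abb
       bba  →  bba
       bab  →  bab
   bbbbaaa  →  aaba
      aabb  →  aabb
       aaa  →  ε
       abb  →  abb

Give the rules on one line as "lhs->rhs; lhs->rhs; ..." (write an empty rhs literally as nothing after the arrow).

  | aaab => b
  | aaaaab => aab
  | bbbb => abb
  | bba

aaa->; baa->bb; bbb->ab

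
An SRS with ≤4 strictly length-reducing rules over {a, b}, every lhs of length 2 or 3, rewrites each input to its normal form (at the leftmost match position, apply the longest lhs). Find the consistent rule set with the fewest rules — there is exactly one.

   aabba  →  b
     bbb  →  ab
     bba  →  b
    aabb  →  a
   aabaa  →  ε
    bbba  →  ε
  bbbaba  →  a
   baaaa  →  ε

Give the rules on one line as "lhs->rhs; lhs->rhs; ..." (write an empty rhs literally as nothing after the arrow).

  | aabba => bba => b
  | bbb => ab
  | bba => b
  | aabb => bb => a

aa->; ba->a; bb->a; bba->b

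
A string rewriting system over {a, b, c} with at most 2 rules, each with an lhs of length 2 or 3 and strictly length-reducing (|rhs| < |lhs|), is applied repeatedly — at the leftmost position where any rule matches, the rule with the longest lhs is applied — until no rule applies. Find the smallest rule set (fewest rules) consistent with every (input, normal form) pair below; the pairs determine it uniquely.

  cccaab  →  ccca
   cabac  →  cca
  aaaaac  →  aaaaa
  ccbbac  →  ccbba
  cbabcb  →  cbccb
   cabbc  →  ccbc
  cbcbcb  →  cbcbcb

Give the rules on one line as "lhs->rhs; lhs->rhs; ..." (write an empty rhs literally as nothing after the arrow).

ab->c; ac->a

  | cccaab => cccac => ccca
  | cabac => ccac => cca
  | aaaaac => aaaaa
  | ccbbac => ccbba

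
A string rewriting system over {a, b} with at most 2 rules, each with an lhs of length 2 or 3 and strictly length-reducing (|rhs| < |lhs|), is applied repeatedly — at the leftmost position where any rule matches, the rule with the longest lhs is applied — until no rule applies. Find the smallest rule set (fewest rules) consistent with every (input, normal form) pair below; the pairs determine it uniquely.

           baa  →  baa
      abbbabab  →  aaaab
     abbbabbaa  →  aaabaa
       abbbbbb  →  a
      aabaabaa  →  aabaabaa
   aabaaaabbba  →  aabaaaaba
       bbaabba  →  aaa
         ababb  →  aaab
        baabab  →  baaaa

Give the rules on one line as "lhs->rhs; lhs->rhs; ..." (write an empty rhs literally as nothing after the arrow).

  | baa
  | abbbabab => ababab => aaaab
  | abbbabbaa => ababbaa => aaabaa
  | abbbbbb => abbbb => abb => a

bab->aa; bb->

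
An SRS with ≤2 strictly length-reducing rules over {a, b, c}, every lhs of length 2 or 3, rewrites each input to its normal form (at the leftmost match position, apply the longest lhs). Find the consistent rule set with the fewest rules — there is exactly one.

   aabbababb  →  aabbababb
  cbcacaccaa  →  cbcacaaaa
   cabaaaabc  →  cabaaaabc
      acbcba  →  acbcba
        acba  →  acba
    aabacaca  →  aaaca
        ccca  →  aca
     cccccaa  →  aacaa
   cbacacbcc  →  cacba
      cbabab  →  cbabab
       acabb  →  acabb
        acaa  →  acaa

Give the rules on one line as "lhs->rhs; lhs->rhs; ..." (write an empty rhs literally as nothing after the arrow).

  | aabbababb
  | cbcacaccaa => cbcacaaaa
  | cabaaaabc
  | acbcba

bac->; cc->a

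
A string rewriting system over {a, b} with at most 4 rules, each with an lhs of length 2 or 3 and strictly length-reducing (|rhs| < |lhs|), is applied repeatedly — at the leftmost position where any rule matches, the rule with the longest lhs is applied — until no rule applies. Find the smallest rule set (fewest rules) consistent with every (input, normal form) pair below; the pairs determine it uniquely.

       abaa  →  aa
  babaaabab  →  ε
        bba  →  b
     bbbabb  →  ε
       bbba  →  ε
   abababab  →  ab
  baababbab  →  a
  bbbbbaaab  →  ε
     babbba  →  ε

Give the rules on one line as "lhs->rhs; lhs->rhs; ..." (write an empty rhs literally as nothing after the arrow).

  | abaa => aa
  | babaaabab => baaabab => aabab => bbab => bb => ε
  | bba => b
  | bbbabb => babb => bb => ε

aab->bb; ba->; bb->; bba->b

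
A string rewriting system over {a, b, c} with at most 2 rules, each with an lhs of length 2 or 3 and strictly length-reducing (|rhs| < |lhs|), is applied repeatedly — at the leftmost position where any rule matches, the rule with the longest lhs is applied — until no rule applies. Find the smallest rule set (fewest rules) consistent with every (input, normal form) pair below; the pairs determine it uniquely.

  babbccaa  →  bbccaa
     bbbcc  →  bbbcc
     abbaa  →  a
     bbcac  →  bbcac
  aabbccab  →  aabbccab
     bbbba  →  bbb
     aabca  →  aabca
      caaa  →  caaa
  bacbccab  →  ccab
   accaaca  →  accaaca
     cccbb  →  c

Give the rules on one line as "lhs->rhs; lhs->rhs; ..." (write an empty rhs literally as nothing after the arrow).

  | babbccaa => bbccaa
  | bbbcc
  | abbaa => aba => a
  | bbcac

ba->; cb->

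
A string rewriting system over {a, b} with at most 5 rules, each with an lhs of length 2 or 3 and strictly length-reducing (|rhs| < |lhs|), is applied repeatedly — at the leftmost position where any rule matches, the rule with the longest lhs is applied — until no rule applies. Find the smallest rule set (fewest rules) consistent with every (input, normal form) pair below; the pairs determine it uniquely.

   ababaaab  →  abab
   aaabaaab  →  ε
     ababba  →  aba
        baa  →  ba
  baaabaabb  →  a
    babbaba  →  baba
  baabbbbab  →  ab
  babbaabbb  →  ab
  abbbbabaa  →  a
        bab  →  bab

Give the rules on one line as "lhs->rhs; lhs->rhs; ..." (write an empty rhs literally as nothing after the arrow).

  | ababaaab => ababaab => abab
  | aaabaaab => aabaaab => aaab => aab => ε
  | ababba => aba
  | baa => ba

aa->a; aab->; abb->; bb->a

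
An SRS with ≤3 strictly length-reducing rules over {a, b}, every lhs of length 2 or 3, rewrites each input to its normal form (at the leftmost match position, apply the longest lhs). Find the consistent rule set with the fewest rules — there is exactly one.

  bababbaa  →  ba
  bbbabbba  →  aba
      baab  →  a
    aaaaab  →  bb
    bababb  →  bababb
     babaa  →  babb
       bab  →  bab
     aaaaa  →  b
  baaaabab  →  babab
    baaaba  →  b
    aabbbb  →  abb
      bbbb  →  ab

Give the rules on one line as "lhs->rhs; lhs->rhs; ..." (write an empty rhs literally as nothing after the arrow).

  | bababbaa => babaaaa => babbaa => baaaa => bbaa => aaa => ba
  | bbbabbba => aabbba => bbbba => aba
  | baab => bbb => a
  | aaaaab => baaab => bbab => aab => bb

aa->b; bba->aa; bbb->a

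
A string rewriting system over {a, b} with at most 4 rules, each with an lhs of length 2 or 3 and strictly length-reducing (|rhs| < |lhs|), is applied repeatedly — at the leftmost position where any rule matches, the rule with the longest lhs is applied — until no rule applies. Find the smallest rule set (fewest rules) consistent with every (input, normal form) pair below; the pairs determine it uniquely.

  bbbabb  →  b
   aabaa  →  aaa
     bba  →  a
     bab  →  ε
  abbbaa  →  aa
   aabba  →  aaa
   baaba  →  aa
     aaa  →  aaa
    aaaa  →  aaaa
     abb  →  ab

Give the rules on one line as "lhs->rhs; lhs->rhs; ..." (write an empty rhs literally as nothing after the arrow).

  | bbbabb => bbabb => babb => b
  | aabaa => aaa
  | bba => ba => a
  | bab => ε

ba->a; baa->a; bab->; bb->b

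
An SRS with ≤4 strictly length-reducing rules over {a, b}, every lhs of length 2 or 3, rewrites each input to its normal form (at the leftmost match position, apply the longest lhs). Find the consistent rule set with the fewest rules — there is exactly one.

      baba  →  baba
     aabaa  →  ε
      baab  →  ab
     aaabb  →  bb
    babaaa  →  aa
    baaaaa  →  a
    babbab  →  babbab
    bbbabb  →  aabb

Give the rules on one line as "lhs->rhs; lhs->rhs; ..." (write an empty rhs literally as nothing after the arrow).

  | baba
  | aabaa => aaa => ε
  | baab => ab
  | aaabb => bb

aaa->; baa->a; bbb->a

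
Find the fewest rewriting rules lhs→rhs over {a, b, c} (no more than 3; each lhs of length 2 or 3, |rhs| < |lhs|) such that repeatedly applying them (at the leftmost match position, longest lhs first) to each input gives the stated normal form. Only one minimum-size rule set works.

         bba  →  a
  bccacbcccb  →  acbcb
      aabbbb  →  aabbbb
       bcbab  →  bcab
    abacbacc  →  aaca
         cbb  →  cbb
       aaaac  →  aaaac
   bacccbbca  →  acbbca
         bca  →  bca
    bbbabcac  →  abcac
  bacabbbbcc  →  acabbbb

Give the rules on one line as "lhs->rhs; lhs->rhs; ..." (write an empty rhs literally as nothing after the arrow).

  | bba => ba => a
  | bccacbcccb => bacbcccb => acbcccb => acbcb
  | aabbbb
  | bcbab => bcab

ba->a; cc->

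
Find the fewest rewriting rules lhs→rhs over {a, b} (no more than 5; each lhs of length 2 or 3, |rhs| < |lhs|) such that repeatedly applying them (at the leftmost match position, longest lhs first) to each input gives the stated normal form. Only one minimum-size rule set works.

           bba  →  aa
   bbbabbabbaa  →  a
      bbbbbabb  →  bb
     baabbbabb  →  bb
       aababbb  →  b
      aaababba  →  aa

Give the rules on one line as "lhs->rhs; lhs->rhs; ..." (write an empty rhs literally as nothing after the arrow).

  | bba => aa
  | bbbabbabbaa => baabbabbaa => babbabbaa => bbabbaa => aabbaa => abaa => aba => a
  | bbbbbabb => bbbaabb => baaabb => baabb => babb => bb
  | baabbbabb => babbbabb => bbbabb => baabb => babb => bb

abb->b; ba->; baa->ba; bba->aa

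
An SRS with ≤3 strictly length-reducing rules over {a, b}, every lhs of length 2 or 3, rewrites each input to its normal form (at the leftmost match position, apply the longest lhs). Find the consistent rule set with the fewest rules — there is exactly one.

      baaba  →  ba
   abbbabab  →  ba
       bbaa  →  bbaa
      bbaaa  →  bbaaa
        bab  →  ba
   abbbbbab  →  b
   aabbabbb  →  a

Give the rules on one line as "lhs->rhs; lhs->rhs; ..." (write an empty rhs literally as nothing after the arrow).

  | baaba => ba
  | abbbabab => abbabab => ababab => bab => ba
  | bbaa
  | bbaaa

ab->a; aba->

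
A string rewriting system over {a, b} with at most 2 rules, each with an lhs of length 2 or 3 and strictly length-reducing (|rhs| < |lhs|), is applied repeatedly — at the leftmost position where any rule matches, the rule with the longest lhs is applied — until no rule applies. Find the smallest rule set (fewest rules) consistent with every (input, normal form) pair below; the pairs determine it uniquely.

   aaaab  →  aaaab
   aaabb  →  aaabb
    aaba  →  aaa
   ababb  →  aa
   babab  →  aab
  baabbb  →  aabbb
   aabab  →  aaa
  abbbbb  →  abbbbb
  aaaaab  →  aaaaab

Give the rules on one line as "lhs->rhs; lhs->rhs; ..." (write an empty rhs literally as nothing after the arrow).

ba->a; bab->ba

  | aaaab
  | aaabb
  | aaba => aaa
  | ababb => abab => aba => aa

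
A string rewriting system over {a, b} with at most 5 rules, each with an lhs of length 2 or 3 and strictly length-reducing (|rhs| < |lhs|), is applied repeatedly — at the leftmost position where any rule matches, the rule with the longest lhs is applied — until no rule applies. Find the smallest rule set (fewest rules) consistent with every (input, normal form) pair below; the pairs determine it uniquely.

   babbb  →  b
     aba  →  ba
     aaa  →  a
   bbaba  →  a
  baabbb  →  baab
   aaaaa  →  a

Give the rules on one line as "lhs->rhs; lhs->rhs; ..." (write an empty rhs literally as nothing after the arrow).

aaa->a; aba->ba; bab->; bb->b

  | babbb => bb => b
  | aba => ba
  | aaa => a
  | bbaba => baba => a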